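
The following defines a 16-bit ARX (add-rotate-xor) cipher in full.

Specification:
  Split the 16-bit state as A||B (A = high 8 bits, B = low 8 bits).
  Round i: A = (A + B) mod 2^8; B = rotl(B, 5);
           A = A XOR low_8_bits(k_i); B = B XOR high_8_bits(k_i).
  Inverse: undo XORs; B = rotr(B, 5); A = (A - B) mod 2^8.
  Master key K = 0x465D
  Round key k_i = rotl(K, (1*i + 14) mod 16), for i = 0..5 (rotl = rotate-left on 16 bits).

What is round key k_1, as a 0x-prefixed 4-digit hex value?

0xA32E

K = 0x465D
k_0 = rotl(K, (1*0+14) mod 16) = rotl(K, 14) = 0x5197
k_1 = rotl(K, (1*1+14) mod 16) = rotl(K, 15) = 0xA32E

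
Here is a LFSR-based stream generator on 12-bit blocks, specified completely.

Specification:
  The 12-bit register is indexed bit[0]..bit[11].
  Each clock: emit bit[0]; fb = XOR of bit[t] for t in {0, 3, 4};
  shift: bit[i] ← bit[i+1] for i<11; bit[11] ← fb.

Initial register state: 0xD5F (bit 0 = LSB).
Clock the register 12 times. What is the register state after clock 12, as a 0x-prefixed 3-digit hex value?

reg_0 = 0xD5F
clock 1: out=1, reg = 0xEAF
clock 2: out=1, reg = 0x757
clock 3: out=1, reg = 0x3AB
clock 4: out=1, reg = 0x1D5
clock 5: out=1, reg = 0x0EA
clock 6: out=0, reg = 0x875
clock 7: out=1, reg = 0x43A
clock 8: out=0, reg = 0x21D
clock 9: out=1, reg = 0x90E
clock 10: out=0, reg = 0xC87
clock 11: out=1, reg = 0xE43
clock 12: out=1, reg = 0xF21

0xF21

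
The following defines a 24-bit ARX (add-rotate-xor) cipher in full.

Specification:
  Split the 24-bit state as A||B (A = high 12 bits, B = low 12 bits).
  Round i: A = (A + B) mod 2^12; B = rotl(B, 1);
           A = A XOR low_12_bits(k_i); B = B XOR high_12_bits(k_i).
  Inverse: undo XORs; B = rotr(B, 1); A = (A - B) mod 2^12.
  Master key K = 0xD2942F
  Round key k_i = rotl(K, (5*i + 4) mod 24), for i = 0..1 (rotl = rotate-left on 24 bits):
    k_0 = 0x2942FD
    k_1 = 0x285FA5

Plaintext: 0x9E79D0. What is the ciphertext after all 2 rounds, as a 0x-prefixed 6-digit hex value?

0xDDA0EF

s_0 = plaintext = 0x9E79D0
s_1 = Round(s_0, k_0) = 0x14A135
s_2 = Round(s_1, k_1) = 0xDDA0EF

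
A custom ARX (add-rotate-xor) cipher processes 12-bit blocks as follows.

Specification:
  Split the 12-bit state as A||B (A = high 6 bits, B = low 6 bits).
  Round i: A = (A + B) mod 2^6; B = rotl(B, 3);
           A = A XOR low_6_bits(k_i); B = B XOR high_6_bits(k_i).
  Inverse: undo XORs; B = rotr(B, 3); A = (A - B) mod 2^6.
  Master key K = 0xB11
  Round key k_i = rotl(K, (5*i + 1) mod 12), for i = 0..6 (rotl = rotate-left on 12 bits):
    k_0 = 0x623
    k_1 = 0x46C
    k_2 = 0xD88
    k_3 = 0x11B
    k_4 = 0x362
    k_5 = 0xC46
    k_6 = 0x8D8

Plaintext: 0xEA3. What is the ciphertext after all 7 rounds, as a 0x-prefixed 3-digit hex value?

0xFF8

s_0 = plaintext = 0xEA3
s_1 = Round(s_0, k_0) = 0xF84
s_2 = Round(s_1, k_1) = 0xBB1
s_3 = Round(s_2, k_2) = 0x5F8
s_4 = Round(s_3, k_3) = 0x503
s_5 = Round(s_4, k_4) = 0xD55
s_6 = Round(s_5, k_5) = 0x31B
s_7 = Round(s_6, k_6) = 0xFF8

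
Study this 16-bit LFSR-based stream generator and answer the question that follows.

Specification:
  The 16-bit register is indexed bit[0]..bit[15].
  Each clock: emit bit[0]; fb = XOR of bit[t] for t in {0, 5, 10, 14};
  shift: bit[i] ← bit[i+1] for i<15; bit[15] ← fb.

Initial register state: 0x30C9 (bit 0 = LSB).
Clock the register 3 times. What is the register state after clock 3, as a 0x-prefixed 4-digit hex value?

0xE619

reg_0 = 0x30C9
clock 1: out=1, reg = 0x9864
clock 2: out=0, reg = 0xCC32
clock 3: out=0, reg = 0xE619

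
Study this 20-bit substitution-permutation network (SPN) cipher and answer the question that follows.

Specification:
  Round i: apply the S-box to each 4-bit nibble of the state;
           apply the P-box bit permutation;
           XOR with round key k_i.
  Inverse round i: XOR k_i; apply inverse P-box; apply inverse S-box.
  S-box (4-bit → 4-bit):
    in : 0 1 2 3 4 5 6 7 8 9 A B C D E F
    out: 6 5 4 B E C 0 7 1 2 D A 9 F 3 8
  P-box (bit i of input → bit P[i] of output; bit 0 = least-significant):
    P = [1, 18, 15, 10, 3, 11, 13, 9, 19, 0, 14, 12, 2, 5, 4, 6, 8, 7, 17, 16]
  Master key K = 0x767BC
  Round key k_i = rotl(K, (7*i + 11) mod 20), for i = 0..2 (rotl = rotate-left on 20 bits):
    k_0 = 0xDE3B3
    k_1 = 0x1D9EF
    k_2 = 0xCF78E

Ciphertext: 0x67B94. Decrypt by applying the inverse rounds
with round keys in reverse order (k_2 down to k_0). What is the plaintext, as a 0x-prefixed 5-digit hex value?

0xD205B

s_0 = ciphertext = 0x67B94
s_1 = InvRound(s_0, k_2) = 0x228EA
s_2 = InvRound(s_1, k_1) = 0xA8422
s_3 = InvRound(s_2, k_0) = 0xD205B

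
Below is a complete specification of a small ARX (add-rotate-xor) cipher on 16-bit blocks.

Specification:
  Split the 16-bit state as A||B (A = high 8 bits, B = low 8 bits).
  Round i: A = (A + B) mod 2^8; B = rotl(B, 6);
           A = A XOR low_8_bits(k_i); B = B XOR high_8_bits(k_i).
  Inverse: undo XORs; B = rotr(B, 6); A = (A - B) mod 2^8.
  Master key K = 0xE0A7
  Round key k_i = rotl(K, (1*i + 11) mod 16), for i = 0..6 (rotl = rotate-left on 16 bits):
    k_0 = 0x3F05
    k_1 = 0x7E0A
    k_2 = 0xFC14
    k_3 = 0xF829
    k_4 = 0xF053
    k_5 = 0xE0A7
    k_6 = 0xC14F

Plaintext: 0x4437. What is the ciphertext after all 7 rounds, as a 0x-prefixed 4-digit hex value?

0xAB59

s_0 = plaintext = 0x4437
s_1 = Round(s_0, k_0) = 0x7EF2
s_2 = Round(s_1, k_1) = 0x7AC2
s_3 = Round(s_2, k_2) = 0x284C
s_4 = Round(s_3, k_3) = 0x5DEB
s_5 = Round(s_4, k_4) = 0x1B0A
s_6 = Round(s_5, k_5) = 0x8262
s_7 = Round(s_6, k_6) = 0xAB59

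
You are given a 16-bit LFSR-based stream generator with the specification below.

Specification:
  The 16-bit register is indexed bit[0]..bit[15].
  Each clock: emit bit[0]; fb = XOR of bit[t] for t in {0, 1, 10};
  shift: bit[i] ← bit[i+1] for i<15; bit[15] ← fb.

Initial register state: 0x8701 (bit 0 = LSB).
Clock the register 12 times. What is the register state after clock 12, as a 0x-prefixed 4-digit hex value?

0xCA08

reg_0 = 0x8701
clock 1: out=1, reg = 0x4380
clock 2: out=0, reg = 0x21C0
clock 3: out=0, reg = 0x10E0
clock 4: out=0, reg = 0x0870
clock 5: out=0, reg = 0x0438
clock 6: out=0, reg = 0x821C
clock 7: out=0, reg = 0x410E
clock 8: out=0, reg = 0xA087
clock 9: out=1, reg = 0x5043
clock 10: out=1, reg = 0x2821
clock 11: out=1, reg = 0x9410
clock 12: out=0, reg = 0xCA08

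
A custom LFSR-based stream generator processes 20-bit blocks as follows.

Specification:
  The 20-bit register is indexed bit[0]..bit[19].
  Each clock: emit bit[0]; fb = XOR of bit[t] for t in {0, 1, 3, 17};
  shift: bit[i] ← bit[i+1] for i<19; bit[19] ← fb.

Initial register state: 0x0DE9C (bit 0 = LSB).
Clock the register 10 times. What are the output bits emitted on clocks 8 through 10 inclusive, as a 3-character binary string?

reg_0 = 0x0DE9C
clock 1: out=0, reg = 0x86F4E
clock 2: out=0, reg = 0x437A7
clock 3: out=1, reg = 0x21BD3
clock 4: out=1, reg = 0x90DE9
clock 5: out=1, reg = 0x486F4
clock 6: out=0, reg = 0x2437A
clock 7: out=0, reg = 0x921BD
clock 8: out=1, reg = 0x490DE
clock 9: out=0, reg = 0x2486F
clock 10: out=1, reg = 0x12437

101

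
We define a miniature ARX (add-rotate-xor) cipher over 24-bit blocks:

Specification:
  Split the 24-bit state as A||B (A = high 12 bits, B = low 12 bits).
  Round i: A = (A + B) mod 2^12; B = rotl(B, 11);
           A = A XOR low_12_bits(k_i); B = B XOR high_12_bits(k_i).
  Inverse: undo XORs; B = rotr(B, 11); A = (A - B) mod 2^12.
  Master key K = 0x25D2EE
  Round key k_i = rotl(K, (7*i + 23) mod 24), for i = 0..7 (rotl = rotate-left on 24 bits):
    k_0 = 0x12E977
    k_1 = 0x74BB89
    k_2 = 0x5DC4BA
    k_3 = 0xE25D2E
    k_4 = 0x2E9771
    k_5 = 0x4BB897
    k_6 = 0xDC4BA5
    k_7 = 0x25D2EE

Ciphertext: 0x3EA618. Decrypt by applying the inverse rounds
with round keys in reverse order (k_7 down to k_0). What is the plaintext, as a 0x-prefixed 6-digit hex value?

s_0 = ciphertext = 0x3EA618
s_1 = InvRound(s_0, k_7) = 0x87A88A
s_2 = InvRound(s_1, k_6) = 0x943A9C
s_3 = InvRound(s_2, k_5) = 0x585C4F
s_4 = InvRound(s_3, k_4) = 0x5A7D4D
s_5 = InvRound(s_4, k_3) = 0x1B96D0
s_6 = InvRound(s_5, k_2) = 0xEEB618
s_7 = InvRound(s_6, k_1) = 0x2BC2A6
s_8 = InvRound(s_7, k_0) = 0x4BB710

0x4BB710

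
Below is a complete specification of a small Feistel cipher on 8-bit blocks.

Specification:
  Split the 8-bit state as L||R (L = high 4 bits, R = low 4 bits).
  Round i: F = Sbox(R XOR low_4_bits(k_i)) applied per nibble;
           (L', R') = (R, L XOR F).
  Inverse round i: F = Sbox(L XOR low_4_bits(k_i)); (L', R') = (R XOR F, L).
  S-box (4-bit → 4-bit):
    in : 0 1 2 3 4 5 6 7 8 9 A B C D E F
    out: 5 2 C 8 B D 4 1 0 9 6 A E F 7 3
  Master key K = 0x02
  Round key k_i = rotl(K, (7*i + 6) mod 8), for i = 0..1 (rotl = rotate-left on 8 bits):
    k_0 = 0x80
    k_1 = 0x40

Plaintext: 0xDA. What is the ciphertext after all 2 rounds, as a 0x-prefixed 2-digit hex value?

0xB0

s_0 = plaintext = 0xDA
s_1 = Round(s_0, k_0) = 0xAB
s_2 = Round(s_1, k_1) = 0xB0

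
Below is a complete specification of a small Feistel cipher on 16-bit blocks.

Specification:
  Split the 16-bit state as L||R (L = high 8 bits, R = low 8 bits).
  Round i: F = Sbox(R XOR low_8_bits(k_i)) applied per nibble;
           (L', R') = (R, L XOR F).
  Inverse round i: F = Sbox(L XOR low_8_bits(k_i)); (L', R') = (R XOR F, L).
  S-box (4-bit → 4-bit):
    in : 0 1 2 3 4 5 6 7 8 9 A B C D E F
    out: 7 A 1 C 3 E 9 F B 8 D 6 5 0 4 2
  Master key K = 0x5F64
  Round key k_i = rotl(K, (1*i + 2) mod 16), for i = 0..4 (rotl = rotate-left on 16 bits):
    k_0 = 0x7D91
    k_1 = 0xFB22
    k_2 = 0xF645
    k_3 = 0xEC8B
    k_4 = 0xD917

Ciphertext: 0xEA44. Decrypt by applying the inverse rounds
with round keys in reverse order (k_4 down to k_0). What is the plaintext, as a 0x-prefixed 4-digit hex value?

0x13D1

s_0 = ciphertext = 0xEA44
s_1 = InvRound(s_0, k_4) = 0x64EA
s_2 = InvRound(s_1, k_3) = 0xA864
s_3 = InvRound(s_2, k_2) = 0x24A8
s_4 = InvRound(s_3, k_1) = 0xD124
s_5 = InvRound(s_4, k_0) = 0x13D1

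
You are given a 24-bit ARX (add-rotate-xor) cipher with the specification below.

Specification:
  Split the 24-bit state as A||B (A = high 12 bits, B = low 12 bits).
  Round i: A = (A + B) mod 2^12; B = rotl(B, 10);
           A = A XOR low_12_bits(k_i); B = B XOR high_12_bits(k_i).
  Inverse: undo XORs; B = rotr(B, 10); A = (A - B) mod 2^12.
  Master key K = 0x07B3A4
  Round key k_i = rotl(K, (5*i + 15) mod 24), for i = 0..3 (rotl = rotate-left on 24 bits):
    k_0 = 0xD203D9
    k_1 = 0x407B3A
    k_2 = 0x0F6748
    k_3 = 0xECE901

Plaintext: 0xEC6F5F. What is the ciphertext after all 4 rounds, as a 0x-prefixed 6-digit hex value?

s_0 = plaintext = 0xEC6F5F
s_1 = Round(s_0, k_0) = 0xDFC2F7
s_2 = Round(s_1, k_1) = 0xBC98BA
s_3 = Round(s_2, k_2) = 0x3CBAD8
s_4 = Round(s_3, k_3) = 0x7A2C78

0x7A2C78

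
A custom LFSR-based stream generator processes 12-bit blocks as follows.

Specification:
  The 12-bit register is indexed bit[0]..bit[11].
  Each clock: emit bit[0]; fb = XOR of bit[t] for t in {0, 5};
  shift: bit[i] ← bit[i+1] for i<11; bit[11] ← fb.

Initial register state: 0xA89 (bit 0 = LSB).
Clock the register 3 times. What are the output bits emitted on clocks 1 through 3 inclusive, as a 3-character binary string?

reg_0 = 0xA89
clock 1: out=1, reg = 0xD44
clock 2: out=0, reg = 0x6A2
clock 3: out=0, reg = 0xB51

100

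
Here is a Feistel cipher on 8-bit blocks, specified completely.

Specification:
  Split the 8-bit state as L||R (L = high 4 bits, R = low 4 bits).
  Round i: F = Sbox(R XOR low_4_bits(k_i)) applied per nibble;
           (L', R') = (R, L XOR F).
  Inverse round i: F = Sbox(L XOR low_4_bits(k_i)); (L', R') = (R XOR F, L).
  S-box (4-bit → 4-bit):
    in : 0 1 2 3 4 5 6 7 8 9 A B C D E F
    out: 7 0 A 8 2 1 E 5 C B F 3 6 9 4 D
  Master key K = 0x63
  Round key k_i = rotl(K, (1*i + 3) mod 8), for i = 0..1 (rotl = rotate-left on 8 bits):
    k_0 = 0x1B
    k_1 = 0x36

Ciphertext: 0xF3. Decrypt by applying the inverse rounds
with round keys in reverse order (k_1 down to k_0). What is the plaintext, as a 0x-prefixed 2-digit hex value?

0x78

s_0 = ciphertext = 0xF3
s_1 = InvRound(s_0, k_1) = 0x8F
s_2 = InvRound(s_1, k_0) = 0x78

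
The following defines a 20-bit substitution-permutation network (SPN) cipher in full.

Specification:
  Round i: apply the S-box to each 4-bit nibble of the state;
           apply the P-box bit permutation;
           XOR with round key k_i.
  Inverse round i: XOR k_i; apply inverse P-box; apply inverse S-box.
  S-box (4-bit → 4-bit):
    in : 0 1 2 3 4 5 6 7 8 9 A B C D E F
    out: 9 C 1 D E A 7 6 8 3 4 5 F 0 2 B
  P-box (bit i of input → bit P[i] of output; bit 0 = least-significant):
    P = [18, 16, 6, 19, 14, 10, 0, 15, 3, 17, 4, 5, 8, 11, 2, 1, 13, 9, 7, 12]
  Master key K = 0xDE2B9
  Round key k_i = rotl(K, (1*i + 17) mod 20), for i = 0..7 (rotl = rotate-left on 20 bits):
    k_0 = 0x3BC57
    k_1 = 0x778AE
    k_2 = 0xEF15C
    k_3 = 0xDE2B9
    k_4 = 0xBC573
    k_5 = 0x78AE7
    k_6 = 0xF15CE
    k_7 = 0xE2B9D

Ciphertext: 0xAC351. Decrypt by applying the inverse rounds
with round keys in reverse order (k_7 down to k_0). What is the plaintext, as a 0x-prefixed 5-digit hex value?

0x32613

s_0 = ciphertext = 0xAC351
s_1 = InvRound(s_0, k_7) = 0xB720B
s_2 = InvRound(s_1, k_6) = 0x6BD6B
s_3 = InvRound(s_2, k_5) = 0xCB2EE
s_4 = InvRound(s_3, k_4) = 0xCB669
s_5 = InvRound(s_4, k_3) = 0x1DA97
s_6 = InvRound(s_5, k_2) = 0x6F9AC
s_7 = InvRound(s_6, k_1) = 0xD0D8E
s_8 = InvRound(s_7, k_0) = 0x32613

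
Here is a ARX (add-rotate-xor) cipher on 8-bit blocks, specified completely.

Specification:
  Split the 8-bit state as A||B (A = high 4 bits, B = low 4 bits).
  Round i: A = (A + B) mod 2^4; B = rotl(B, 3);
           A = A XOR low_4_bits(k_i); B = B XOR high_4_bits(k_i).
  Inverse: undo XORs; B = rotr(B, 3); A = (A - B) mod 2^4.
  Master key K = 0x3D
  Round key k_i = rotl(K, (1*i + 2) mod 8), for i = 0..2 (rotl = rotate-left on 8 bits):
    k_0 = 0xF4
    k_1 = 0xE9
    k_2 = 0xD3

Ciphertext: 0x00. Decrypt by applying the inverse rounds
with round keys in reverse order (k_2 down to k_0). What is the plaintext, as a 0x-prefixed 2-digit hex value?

s_0 = ciphertext = 0x00
s_1 = InvRound(s_0, k_2) = 0x8B
s_2 = InvRound(s_1, k_1) = 0x7A
s_3 = InvRound(s_2, k_0) = 0x9A

0x9A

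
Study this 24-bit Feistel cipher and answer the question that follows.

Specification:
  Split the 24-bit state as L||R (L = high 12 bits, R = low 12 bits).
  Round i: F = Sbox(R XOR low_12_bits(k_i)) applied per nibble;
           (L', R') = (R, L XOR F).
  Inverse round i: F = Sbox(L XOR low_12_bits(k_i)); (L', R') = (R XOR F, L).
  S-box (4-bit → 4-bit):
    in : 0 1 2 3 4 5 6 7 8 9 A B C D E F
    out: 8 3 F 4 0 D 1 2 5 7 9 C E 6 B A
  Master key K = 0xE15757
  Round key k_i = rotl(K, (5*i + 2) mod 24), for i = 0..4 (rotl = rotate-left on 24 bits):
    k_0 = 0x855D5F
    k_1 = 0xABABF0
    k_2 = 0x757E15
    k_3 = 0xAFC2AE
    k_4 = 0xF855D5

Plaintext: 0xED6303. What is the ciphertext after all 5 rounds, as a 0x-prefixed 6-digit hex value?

s_0 = plaintext = 0xED6303
s_1 = Round(s_0, k_0) = 0x303508
s_2 = Round(s_1, k_1) = 0x5088A6
s_3 = Round(s_2, k_2) = 0x8A64CC
s_4 = Round(s_3, k_3) = 0x4CC9B9
s_5 = Round(s_4, k_4) = 0x9B9AD2

0x9B9AD2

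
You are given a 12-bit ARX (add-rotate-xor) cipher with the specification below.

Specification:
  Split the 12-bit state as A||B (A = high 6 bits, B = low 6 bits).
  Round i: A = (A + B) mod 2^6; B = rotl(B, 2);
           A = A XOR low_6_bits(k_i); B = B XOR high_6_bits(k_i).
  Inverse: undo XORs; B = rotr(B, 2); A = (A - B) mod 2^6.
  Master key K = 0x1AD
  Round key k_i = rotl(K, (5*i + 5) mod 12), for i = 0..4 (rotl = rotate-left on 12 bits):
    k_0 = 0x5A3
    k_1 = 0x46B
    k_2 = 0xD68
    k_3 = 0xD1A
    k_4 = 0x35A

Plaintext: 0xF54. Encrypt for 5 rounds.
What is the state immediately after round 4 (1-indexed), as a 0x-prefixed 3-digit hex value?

s_0 = plaintext = 0xF54
s_1 = Round(s_0, k_0) = 0xC87
s_2 = Round(s_1, k_1) = 0x48D
s_3 = Round(s_2, k_2) = 0xDC1
s_4 = Round(s_3, k_3) = 0x8B0
s_5 = Round(s_4, k_4) = 0x20E

0x8B0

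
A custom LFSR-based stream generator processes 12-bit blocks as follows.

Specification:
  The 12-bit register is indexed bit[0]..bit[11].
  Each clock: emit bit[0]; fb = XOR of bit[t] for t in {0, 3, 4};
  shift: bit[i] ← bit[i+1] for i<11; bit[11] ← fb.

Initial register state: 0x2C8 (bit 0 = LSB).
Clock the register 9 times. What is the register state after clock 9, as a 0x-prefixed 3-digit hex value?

reg_0 = 0x2C8
clock 1: out=0, reg = 0x964
clock 2: out=0, reg = 0x4B2
clock 3: out=0, reg = 0xA59
clock 4: out=1, reg = 0xD2C
clock 5: out=0, reg = 0xE96
clock 6: out=0, reg = 0xF4B
clock 7: out=1, reg = 0x7A5
clock 8: out=1, reg = 0xBD2
clock 9: out=0, reg = 0xDE9

0xDE9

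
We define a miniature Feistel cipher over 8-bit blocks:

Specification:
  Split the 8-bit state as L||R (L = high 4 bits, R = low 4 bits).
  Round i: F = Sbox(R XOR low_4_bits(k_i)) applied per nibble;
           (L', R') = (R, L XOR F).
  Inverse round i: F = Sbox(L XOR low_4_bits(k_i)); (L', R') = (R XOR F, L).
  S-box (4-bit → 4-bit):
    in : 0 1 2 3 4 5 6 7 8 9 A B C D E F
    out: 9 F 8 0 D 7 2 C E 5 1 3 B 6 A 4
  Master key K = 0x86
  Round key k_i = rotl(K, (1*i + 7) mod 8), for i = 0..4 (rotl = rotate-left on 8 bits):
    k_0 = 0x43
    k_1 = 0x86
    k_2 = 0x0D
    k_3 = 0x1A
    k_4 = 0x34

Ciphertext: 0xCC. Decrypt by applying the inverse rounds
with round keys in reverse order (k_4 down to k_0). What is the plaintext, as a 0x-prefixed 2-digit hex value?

0x8B

s_0 = ciphertext = 0xCC
s_1 = InvRound(s_0, k_4) = 0x2C
s_2 = InvRound(s_1, k_3) = 0x22
s_3 = InvRound(s_2, k_2) = 0x62
s_4 = InvRound(s_3, k_1) = 0xB6
s_5 = InvRound(s_4, k_0) = 0x8B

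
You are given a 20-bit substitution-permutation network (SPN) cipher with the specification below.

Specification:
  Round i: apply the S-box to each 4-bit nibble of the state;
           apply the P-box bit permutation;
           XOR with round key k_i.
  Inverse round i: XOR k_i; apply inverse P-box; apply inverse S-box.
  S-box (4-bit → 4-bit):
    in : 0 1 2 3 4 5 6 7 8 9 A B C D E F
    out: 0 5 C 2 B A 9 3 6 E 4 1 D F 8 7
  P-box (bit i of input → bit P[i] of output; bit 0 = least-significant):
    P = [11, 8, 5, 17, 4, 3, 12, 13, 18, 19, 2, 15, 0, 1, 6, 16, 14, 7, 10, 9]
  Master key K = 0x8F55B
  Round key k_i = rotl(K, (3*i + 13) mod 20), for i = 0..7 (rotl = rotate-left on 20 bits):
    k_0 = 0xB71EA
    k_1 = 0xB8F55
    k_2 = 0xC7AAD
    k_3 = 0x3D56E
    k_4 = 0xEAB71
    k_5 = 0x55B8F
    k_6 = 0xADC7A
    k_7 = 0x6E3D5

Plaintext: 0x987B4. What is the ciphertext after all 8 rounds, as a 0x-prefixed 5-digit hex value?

s_0 = plaintext = 0x987B4
s_1 = Round(s_0, k_0) = 0x57E38
s_2 = Round(s_1, k_1) = 0xB0CFE
s_3 = Round(s_2, k_2) = 0xAAAB1
s_4 = Round(s_3, k_3) = 0x3D91A
s_5 = Round(s_4, k_4) = 0x73B86
s_6 = Round(s_5, k_5) = 0x30305
s_7 = Round(s_6, k_6) = 0x0DDFA
s_8 = Round(s_7, k_7) = 0xB73AA

0xB73AA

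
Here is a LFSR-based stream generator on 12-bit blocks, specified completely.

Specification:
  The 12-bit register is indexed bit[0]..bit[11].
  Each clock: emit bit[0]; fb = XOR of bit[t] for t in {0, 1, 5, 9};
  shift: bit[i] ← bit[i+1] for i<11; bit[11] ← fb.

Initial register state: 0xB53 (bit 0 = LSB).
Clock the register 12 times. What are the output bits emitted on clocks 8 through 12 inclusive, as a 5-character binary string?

reg_0 = 0xB53
clock 1: out=1, reg = 0xDA9
clock 2: out=1, reg = 0x6D4
clock 3: out=0, reg = 0xB6A
clock 4: out=0, reg = 0xDB5
clock 5: out=1, reg = 0x6DA
clock 6: out=0, reg = 0x36D
clock 7: out=1, reg = 0x9B6
clock 8: out=0, reg = 0x4DB
clock 9: out=1, reg = 0x26D
clock 10: out=1, reg = 0x936
clock 11: out=0, reg = 0x49B
clock 12: out=1, reg = 0x24D

01101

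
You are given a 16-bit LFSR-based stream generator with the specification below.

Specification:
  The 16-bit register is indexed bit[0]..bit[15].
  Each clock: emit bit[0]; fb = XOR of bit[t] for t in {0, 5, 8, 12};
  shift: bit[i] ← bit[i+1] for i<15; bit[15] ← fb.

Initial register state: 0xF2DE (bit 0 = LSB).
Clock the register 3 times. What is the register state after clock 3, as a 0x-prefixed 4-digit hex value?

0xBE5B

reg_0 = 0xF2DE
clock 1: out=0, reg = 0xF96F
clock 2: out=1, reg = 0x7CB7
clock 3: out=1, reg = 0xBE5B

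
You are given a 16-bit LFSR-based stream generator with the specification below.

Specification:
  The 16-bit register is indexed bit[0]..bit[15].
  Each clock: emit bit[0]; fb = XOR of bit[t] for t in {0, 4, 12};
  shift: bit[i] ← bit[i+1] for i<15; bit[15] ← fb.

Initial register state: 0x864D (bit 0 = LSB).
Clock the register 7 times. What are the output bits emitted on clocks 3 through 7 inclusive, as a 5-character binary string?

reg_0 = 0x864D
clock 1: out=1, reg = 0xC326
clock 2: out=0, reg = 0x6193
clock 3: out=1, reg = 0x30C9
clock 4: out=1, reg = 0x1864
clock 5: out=0, reg = 0x8C32
clock 6: out=0, reg = 0xC619
clock 7: out=1, reg = 0x630C

11001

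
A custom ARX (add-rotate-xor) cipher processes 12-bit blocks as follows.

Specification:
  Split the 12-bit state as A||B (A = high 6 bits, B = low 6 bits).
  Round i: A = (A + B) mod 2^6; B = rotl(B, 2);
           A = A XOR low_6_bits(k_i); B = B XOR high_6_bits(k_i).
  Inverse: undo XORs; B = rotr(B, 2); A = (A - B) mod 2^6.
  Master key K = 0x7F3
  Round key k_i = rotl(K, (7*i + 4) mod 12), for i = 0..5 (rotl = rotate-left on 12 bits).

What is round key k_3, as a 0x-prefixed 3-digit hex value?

K = 0x7F3
k_0 = rotl(K, (7*0+4) mod 12) = rotl(K, 4) = 0xF37
k_1 = rotl(K, (7*1+4) mod 12) = rotl(K, 11) = 0xBF9
k_2 = rotl(K, (7*2+4) mod 12) = rotl(K, 6) = 0xCDF
k_3 = rotl(K, (7*3+4) mod 12) = rotl(K, 1) = 0xFE6

0xFE6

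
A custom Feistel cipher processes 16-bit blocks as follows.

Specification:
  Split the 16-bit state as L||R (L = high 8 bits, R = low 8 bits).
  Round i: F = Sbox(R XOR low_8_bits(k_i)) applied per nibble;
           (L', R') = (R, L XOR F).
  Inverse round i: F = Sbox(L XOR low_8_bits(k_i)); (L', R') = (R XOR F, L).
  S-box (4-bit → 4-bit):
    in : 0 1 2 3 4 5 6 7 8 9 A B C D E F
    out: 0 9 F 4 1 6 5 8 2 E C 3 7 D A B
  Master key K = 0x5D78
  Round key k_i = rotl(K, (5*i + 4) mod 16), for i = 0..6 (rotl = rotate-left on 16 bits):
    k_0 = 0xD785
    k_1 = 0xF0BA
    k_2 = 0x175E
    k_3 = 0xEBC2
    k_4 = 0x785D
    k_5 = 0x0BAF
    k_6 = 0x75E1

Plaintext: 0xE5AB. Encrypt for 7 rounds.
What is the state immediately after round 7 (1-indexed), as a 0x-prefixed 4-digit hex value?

0x7963

s_0 = plaintext = 0xE5AB
s_1 = Round(s_0, k_0) = 0xAB1F
s_2 = Round(s_1, k_1) = 0x1F6D
s_3 = Round(s_2, k_2) = 0x6D5B
s_4 = Round(s_3, k_3) = 0x5B83
s_5 = Round(s_4, k_4) = 0x8381
s_6 = Round(s_5, k_5) = 0x8179
s_7 = Round(s_6, k_6) = 0x7963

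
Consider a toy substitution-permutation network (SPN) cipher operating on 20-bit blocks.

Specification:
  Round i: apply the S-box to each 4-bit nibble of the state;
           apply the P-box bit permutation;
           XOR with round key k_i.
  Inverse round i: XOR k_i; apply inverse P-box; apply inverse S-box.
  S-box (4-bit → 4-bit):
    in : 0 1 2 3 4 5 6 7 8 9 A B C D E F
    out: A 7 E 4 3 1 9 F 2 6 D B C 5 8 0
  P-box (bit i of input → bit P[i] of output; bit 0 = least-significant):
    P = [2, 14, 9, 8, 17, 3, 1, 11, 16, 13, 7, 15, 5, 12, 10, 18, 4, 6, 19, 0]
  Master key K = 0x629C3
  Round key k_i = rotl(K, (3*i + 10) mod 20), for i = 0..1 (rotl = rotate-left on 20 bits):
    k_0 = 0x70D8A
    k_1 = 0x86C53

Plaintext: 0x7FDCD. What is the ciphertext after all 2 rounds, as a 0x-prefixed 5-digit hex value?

0xFDED6

s_0 = plaintext = 0x7FDCD
s_1 = Round(s_0, k_0) = 0xE075D
s_2 = Round(s_1, k_1) = 0xFDED6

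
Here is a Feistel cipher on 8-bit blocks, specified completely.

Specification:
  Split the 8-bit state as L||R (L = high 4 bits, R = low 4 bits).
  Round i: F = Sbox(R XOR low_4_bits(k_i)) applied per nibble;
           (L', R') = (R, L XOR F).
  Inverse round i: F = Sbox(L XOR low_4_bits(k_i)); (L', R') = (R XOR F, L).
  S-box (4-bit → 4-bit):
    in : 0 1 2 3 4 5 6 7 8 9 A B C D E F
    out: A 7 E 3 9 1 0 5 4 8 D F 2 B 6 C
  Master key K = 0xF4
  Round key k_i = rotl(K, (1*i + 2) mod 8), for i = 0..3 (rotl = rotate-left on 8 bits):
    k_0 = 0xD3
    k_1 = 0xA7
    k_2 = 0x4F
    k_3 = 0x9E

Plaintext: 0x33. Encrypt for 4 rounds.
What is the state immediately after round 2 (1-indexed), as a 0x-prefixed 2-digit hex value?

s_0 = plaintext = 0x33
s_1 = Round(s_0, k_0) = 0x39
s_2 = Round(s_1, k_1) = 0x95
s_3 = Round(s_2, k_2) = 0x54
s_4 = Round(s_3, k_3) = 0x48

0x95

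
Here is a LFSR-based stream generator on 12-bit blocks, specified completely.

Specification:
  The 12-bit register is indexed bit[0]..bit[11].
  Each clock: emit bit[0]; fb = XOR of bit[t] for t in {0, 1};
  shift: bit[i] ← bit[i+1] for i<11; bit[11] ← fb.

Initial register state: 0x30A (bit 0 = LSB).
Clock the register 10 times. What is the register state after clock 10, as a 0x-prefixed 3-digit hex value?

0xA3C

reg_0 = 0x30A
clock 1: out=0, reg = 0x985
clock 2: out=1, reg = 0xCC2
clock 3: out=0, reg = 0xE61
clock 4: out=1, reg = 0xF30
clock 5: out=0, reg = 0x798
clock 6: out=0, reg = 0x3CC
clock 7: out=0, reg = 0x1E6
clock 8: out=0, reg = 0x8F3
clock 9: out=1, reg = 0x479
clock 10: out=1, reg = 0xA3C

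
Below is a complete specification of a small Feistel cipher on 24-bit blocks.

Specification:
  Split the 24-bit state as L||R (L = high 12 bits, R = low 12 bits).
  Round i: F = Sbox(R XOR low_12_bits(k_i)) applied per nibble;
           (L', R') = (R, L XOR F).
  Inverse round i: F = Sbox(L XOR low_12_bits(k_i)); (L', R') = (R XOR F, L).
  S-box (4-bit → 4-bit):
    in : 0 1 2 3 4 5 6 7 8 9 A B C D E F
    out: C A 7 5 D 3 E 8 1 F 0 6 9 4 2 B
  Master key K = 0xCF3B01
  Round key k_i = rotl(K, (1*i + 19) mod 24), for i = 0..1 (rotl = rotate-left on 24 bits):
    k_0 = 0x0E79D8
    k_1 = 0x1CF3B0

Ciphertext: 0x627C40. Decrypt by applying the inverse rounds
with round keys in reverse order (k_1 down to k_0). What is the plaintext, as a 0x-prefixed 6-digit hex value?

s_0 = ciphertext = 0x627C40
s_1 = InvRound(s_0, k_1) = 0xFB8627
s_2 = InvRound(s_1, k_0) = 0x8CBFB8

0x8CBFB8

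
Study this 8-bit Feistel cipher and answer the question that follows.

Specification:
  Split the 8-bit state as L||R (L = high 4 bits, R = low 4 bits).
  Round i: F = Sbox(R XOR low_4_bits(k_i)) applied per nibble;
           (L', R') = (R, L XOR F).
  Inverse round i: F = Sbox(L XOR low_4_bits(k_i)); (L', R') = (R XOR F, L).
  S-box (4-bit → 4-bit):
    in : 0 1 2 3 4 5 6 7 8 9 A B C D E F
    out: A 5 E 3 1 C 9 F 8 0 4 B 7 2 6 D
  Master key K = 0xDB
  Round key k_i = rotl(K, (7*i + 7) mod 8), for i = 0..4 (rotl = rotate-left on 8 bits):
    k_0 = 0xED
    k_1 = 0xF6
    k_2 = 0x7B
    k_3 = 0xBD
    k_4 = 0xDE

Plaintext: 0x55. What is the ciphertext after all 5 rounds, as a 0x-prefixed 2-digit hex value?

s_0 = plaintext = 0x55
s_1 = Round(s_0, k_0) = 0x5D
s_2 = Round(s_1, k_1) = 0xDE
s_3 = Round(s_2, k_2) = 0xE1
s_4 = Round(s_3, k_3) = 0x19
s_5 = Round(s_4, k_4) = 0x9E

0x9E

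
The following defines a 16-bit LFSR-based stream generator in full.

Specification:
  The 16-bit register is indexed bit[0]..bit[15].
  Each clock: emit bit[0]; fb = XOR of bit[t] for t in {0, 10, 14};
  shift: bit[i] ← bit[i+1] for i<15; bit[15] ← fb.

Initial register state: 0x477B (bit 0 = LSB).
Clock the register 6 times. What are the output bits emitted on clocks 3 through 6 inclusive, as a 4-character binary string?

reg_0 = 0x477B
clock 1: out=1, reg = 0xA3BD
clock 2: out=1, reg = 0xD1DE
clock 3: out=0, reg = 0xE8EF
clock 4: out=1, reg = 0x7477
clock 5: out=1, reg = 0xBA3B
clock 6: out=1, reg = 0xDD1D

0111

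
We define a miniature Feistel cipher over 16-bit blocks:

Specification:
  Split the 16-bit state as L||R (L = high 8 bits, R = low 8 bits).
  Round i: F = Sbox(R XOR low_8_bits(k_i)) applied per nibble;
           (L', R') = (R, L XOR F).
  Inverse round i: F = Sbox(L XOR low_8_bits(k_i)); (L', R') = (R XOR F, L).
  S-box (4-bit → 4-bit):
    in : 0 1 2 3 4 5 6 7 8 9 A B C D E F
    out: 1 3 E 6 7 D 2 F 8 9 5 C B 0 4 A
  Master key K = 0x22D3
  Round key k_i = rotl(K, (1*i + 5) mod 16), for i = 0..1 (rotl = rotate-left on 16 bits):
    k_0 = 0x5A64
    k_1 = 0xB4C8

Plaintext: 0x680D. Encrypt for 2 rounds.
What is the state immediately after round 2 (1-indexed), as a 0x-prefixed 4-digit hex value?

0x4184

s_0 = plaintext = 0x680D
s_1 = Round(s_0, k_0) = 0x0D41
s_2 = Round(s_1, k_1) = 0x4184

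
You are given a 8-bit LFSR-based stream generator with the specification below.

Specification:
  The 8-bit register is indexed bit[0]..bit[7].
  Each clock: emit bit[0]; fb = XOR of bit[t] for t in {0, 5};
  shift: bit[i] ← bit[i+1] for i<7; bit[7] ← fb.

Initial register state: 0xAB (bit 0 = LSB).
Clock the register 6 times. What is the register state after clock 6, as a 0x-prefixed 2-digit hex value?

reg_0 = 0xAB
clock 1: out=1, reg = 0x55
clock 2: out=1, reg = 0xAA
clock 3: out=0, reg = 0xD5
clock 4: out=1, reg = 0xEA
clock 5: out=0, reg = 0xF5
clock 6: out=1, reg = 0x7A

0x7A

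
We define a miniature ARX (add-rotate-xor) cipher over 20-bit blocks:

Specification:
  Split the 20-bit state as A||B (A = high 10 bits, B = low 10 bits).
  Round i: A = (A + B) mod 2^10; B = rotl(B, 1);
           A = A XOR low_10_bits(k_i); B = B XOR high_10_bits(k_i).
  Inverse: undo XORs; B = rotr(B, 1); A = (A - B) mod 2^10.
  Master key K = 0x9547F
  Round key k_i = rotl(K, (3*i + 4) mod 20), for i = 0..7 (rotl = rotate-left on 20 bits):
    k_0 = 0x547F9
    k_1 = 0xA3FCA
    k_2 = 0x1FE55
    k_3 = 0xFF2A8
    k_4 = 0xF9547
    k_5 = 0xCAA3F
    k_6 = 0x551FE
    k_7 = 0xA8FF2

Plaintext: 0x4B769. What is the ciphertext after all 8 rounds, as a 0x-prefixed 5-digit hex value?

s_0 = plaintext = 0x4B769
s_1 = Round(s_0, k_0) = 0xDBF82
s_2 = Round(s_1, k_1) = 0x4ED8A
s_3 = Round(s_2, k_2) = 0x2436B
s_4 = Round(s_3, k_3) = 0x54D2B
s_5 = Round(s_4, k_4) = 0xCE5B3
s_6 = Round(s_5, k_5) = 0xB4C4C
s_7 = Round(s_6, k_6) = 0xB85CC
s_8 = Round(s_7, k_7) = 0xD7D3B

0xD7D3B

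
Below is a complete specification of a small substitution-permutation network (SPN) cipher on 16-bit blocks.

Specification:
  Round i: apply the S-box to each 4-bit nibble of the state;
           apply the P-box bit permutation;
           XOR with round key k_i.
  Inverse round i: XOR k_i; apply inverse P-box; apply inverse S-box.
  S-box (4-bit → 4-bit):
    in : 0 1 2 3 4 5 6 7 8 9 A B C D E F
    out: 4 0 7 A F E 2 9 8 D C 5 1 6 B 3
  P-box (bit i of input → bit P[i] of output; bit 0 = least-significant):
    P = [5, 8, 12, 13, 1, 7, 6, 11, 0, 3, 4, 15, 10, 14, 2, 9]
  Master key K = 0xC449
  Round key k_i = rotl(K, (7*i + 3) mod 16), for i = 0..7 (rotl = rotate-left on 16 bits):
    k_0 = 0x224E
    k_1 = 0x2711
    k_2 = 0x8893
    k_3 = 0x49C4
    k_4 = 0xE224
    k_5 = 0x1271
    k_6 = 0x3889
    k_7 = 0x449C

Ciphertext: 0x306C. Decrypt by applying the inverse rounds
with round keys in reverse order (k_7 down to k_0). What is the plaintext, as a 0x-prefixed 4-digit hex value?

0x1384

s_0 = ciphertext = 0x306C
s_1 = InvRound(s_0, k_7) = 0xF0D9
s_2 = InvRound(s_1, k_6) = 0x6AA1
s_3 = InvRound(s_2, k_5) = 0x605A
s_4 = InvRound(s_3, k_4) = 0xA5BC
s_5 = InvRound(s_4, k_3) = 0xF5A7
s_6 = InvRound(s_5, k_2) = 0x2084
s_7 = InvRound(s_6, k_1) = 0x9B66
s_8 = InvRound(s_7, k_0) = 0x1384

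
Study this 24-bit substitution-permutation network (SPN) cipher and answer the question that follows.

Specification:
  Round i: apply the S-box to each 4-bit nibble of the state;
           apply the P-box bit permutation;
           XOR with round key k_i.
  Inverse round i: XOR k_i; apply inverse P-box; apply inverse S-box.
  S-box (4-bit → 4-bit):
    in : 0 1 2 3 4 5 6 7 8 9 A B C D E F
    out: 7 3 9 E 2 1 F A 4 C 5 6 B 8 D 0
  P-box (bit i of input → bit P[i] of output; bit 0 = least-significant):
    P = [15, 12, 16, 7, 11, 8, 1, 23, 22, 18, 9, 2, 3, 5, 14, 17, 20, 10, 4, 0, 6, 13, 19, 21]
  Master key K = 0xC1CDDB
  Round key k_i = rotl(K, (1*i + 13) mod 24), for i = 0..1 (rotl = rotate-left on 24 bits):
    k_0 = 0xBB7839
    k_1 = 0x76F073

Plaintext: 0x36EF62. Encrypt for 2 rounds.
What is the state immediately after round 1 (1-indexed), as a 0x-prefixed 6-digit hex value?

0x0195A2

s_0 = plaintext = 0x36EF62
s_1 = Round(s_0, k_0) = 0x0195A2
s_2 = Round(s_1, k_1) = 0x2C1CB1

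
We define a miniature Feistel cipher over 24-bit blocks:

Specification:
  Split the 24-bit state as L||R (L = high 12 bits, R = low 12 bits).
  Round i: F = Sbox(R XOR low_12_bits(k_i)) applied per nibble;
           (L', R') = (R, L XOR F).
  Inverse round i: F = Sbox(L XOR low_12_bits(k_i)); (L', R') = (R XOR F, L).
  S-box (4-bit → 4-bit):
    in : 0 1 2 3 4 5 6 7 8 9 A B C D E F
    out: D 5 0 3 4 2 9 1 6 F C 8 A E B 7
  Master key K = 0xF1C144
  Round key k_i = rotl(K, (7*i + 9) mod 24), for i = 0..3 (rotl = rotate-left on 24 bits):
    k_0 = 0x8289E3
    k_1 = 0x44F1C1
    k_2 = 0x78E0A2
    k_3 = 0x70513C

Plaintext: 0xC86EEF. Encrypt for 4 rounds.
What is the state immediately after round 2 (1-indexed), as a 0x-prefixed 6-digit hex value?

0xD5C411

s_0 = plaintext = 0xC86EEF
s_1 = Round(s_0, k_0) = 0xEEFD5C
s_2 = Round(s_1, k_1) = 0xD5C411
s_3 = Round(s_2, k_2) = 0x4119DF
s_4 = Round(s_3, k_3) = 0x9DF2A2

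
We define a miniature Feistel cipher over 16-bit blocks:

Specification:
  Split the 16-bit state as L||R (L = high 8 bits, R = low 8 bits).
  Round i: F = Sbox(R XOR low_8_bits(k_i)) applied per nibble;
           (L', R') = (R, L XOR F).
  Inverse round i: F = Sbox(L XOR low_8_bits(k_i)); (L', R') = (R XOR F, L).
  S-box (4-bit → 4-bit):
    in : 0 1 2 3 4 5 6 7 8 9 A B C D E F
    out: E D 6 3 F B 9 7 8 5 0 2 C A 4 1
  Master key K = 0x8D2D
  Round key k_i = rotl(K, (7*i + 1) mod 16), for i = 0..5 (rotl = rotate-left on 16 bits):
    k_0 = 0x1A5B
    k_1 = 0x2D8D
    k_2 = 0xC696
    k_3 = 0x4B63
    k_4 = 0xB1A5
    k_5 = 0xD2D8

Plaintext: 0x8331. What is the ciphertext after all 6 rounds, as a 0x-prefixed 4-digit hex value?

s_0 = plaintext = 0x8331
s_1 = Round(s_0, k_0) = 0x3113
s_2 = Round(s_1, k_1) = 0x1365
s_3 = Round(s_2, k_2) = 0x6500
s_4 = Round(s_3, k_3) = 0x00F6
s_5 = Round(s_4, k_4) = 0xF6B3
s_6 = Round(s_5, k_5) = 0xB364

0xB364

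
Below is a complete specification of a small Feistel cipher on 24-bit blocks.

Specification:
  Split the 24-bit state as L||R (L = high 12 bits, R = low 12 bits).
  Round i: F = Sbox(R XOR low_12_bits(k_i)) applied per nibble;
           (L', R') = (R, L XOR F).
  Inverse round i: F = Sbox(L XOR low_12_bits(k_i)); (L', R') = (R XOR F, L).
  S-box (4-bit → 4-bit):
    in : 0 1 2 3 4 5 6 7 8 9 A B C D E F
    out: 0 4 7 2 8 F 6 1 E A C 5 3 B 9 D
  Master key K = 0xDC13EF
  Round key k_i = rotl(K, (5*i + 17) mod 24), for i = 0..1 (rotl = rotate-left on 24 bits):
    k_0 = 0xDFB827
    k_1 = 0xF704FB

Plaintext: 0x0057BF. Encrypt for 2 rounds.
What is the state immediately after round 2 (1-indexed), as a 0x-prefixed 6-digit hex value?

0xDABD4F

s_0 = plaintext = 0x0057BF
s_1 = Round(s_0, k_0) = 0x7BFDAB
s_2 = Round(s_1, k_1) = 0xDABD4F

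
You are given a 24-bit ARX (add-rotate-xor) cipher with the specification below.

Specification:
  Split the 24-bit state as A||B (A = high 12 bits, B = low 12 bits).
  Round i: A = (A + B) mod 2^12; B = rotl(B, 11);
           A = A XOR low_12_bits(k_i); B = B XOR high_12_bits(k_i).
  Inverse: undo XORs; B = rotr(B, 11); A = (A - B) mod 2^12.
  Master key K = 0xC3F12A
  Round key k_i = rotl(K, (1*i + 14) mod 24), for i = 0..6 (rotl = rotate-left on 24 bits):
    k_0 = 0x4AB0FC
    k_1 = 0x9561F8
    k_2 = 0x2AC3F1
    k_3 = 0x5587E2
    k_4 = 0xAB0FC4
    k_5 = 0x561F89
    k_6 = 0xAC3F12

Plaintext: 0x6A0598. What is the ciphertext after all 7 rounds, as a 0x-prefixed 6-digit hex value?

0x064CCD

s_0 = plaintext = 0x6A0598
s_1 = Round(s_0, k_0) = 0xCC4667
s_2 = Round(s_1, k_1) = 0x2D3265
s_3 = Round(s_2, k_2) = 0x6C9B9E
s_4 = Round(s_3, k_3) = 0x585097
s_5 = Round(s_4, k_4) = 0x9D82FB
s_6 = Round(s_5, k_5) = 0x35AC1C
s_7 = Round(s_6, k_6) = 0x064CCD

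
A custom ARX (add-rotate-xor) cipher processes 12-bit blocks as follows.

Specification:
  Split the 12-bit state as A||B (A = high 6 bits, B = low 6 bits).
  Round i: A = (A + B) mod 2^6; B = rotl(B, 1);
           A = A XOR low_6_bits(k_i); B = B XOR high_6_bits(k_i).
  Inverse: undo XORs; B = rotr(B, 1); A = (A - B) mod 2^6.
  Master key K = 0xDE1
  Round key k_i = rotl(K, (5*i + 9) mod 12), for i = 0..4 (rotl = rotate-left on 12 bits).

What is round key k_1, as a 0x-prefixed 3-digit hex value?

0x787

K = 0xDE1
k_0 = rotl(K, (5*0+9) mod 12) = rotl(K, 9) = 0x3BC
k_1 = rotl(K, (5*1+9) mod 12) = rotl(K, 2) = 0x787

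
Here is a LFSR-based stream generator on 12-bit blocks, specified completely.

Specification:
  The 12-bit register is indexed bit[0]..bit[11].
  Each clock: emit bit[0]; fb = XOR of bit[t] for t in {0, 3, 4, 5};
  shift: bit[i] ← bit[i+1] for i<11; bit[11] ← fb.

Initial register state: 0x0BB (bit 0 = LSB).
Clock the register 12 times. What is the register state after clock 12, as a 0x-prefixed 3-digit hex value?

reg_0 = 0x0BB
clock 1: out=1, reg = 0x05D
clock 2: out=1, reg = 0x82E
clock 3: out=0, reg = 0x417
clock 4: out=1, reg = 0x20B
clock 5: out=1, reg = 0x105
clock 6: out=1, reg = 0x882
clock 7: out=0, reg = 0x441
clock 8: out=1, reg = 0xA20
clock 9: out=0, reg = 0xD10
clock 10: out=0, reg = 0xE88
clock 11: out=0, reg = 0xF44
clock 12: out=0, reg = 0x7A2

0x7A2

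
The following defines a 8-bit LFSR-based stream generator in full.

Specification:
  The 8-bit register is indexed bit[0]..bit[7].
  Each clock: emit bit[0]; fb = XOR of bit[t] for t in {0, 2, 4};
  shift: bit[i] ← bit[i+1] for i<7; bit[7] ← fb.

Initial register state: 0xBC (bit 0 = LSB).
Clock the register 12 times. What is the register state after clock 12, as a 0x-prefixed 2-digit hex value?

0xF1

reg_0 = 0xBC
clock 1: out=0, reg = 0x5E
clock 2: out=0, reg = 0x2F
clock 3: out=1, reg = 0x17
clock 4: out=1, reg = 0x8B
clock 5: out=1, reg = 0xC5
clock 6: out=1, reg = 0x62
clock 7: out=0, reg = 0x31
clock 8: out=1, reg = 0x18
clock 9: out=0, reg = 0x8C
clock 10: out=0, reg = 0xC6
clock 11: out=0, reg = 0xE3
clock 12: out=1, reg = 0xF1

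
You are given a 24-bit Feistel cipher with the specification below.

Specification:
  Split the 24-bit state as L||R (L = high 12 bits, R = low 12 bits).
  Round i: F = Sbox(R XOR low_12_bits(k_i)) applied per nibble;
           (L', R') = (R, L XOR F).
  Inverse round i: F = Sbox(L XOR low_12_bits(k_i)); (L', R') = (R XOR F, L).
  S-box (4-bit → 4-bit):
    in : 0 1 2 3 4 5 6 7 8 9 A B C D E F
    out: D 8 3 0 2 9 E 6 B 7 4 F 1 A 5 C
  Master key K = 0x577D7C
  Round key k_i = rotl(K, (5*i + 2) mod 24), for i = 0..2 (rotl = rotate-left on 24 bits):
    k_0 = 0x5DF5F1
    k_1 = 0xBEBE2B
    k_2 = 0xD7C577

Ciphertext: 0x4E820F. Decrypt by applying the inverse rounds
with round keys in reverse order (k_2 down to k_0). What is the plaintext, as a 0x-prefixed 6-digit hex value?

0xAC0673

s_0 = ciphertext = 0x4E820F
s_1 = InvRound(s_0, k_2) = 0xA734E8
s_2 = InvRound(s_1, k_1) = 0x673A73
s_3 = InvRound(s_2, k_0) = 0xAC0673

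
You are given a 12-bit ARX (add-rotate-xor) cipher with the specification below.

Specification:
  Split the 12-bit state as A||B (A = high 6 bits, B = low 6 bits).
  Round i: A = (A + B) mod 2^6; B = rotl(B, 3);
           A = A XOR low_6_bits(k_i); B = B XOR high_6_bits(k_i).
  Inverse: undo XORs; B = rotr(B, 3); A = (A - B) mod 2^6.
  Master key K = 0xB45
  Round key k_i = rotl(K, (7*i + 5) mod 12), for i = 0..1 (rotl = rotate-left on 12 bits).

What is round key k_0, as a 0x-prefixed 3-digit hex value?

K = 0xB45
k_0 = rotl(K, (7*0+5) mod 12) = rotl(K, 5) = 0x8B6

0x8B6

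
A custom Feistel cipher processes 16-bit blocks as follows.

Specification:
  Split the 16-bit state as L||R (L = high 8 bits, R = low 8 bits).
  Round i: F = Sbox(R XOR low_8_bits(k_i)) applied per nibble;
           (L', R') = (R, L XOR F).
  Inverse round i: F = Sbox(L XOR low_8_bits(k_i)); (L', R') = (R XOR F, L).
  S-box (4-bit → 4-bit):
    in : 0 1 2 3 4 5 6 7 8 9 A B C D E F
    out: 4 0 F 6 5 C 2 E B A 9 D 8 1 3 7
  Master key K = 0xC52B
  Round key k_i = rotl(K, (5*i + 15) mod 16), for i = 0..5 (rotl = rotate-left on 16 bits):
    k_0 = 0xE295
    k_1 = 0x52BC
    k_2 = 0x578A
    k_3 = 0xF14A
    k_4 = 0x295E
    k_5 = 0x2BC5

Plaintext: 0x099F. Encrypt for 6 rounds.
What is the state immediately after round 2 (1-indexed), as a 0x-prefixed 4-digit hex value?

s_0 = plaintext = 0x099F
s_1 = Round(s_0, k_0) = 0x9F40
s_2 = Round(s_1, k_1) = 0x40E7
s_3 = Round(s_2, k_2) = 0xE761
s_4 = Round(s_3, k_3) = 0x611A
s_5 = Round(s_4, k_4) = 0x1A34
s_6 = Round(s_5, k_5) = 0x346A

0x40E7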